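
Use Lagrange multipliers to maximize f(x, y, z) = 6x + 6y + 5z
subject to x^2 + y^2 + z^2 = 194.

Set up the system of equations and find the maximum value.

Lagrange conditions: 6 = 2*lambda*x, 6 = 2*lambda*y, 5 = 2*lambda*z
So x:6 = y:6 = z:5, i.e. x = 6t, y = 6t, z = 5t
Constraint: t^2*(6^2 + 6^2 + 5^2) = 194
  t^2 * 97 = 194  =>  t = sqrt(2)
Maximum = 6*6t + 6*6t + 5*5t = 97*sqrt(2) = sqrt(18818)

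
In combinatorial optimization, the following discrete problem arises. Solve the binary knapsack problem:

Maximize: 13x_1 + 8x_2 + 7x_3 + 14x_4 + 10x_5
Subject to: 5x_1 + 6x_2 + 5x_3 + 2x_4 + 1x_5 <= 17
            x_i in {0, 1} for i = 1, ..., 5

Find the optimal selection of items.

Items: item 1 (v=13, w=5), item 2 (v=8, w=6), item 3 (v=7, w=5), item 4 (v=14, w=2), item 5 (v=10, w=1)
Capacity: 17
Checking all 32 subsets (w = total weight, v = total value):
  {}: w = 0, v = 0
  {1}: w = 5, v = 13
  {2}: w = 6, v = 8
  {3}: w = 5, v = 7
  {4}: w = 2, v = 14
  {5}: w = 1, v = 10
  {1, 2}: w = 11, v = 21
  {1, 3}: w = 10, v = 20
  {1, 4}: w = 7, v = 27
  {1, 5}: w = 6, v = 23
  {2, 3}: w = 11, v = 15
  {2, 4}: w = 8, v = 22
  {2, 5}: w = 7, v = 18
  {3, 4}: w = 7, v = 21
  {3, 5}: w = 6, v = 17
  {4, 5}: w = 3, v = 24
  {1, 2, 3}: w = 16, v = 28
  {1, 2, 4}: w = 13, v = 35
  {1, 2, 5}: w = 12, v = 31
  {1, 3, 4}: w = 12, v = 34
  {1, 3, 5}: w = 11, v = 30
  {1, 4, 5}: w = 8, v = 37
  {2, 3, 4}: w = 13, v = 29
  {2, 3, 5}: w = 12, v = 25
  {2, 4, 5}: w = 9, v = 32
  {3, 4, 5}: w = 8, v = 31
  {1, 2, 3, 4}: w = 18 > 17, infeasible
  {1, 2, 3, 5}: w = 17, v = 38
  {1, 2, 4, 5}: w = 14, v = 45
  {1, 3, 4, 5}: w = 13, v = 44
  {2, 3, 4, 5}: w = 14, v = 39
  {1, 2, 3, 4, 5}: w = 19 > 17, infeasible
Best feasible subset: items [1, 2, 4, 5]
Total weight: 14 <= 17, total value: 45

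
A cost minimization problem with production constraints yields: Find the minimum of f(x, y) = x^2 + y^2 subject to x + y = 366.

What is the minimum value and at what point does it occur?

Substitute y = 366 - x into f(x,y) = x^2 + y^2:
g(x) = x^2 + (366 - x)^2 = 2x^2 - 732x + 133956
g'(x) = 4x - 732 = 0  =>  x = 183
y = 366 - 183 = 183
Minimum value = 183^2 + 183^2 = 66978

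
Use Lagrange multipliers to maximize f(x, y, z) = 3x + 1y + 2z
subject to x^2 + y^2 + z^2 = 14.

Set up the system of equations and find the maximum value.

Lagrange conditions: 3 = 2*lambda*x, 1 = 2*lambda*y, 2 = 2*lambda*z
So x:3 = y:1 = z:2, i.e. x = 3t, y = 1t, z = 2t
Constraint: t^2*(3^2 + 1^2 + 2^2) = 14
  t^2 * 14 = 14  =>  t = sqrt(1)
Maximum = 3*3t + 1*1t + 2*2t = 14*sqrt(1) = 14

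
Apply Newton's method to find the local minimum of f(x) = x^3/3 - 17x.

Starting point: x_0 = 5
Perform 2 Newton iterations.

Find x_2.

f(x) = x^3/3 - 17x
f'(x) = x^2 - 17, f''(x) = 2x
Newton update: x_{n+1} = x_n - (x_n^2 - 17)/(2*x_n)
Step 1: x_0 = 5, f'=8, f''=10, x_1 = 21/5
Step 2: x_1 = 21/5, f'=16/25, f''=42/5, x_2 = 433/105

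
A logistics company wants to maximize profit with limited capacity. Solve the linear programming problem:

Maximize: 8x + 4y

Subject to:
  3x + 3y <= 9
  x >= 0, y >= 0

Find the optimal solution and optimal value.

The feasible region has vertices at [(0, 0), (3, 0), (0, 3)].
Checking objective 8x + 4y at each vertex:
  (0, 0): 8*0 + 4*0 = 0
  (3, 0): 8*3 + 4*0 = 24
  (0, 3): 8*0 + 4*3 = 12
Maximum is 24 at (3, 0).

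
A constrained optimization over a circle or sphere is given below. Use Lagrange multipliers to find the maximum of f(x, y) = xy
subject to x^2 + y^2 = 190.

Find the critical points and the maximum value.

Lagrange conditions: y = 2*lambda*x and x = 2*lambda*y
If x = 0 then y = 0, violating the constraint, so x, y != 0.
Dividing: y/x = x/y => x^2 = y^2 => y = x or y = -x
Constraint: 2x^2 = 190 => x^2 = 95 => x = +/-sqrt(95)
Critical points: (sqrt(95), sqrt(95)), (-sqrt(95), -sqrt(95)), (sqrt(95), -sqrt(95)), (-sqrt(95), sqrt(95))
  y = x:  xy = x^2 = 95  at (sqrt(95), sqrt(95)) and (-sqrt(95), -sqrt(95))
  y = -x: xy = -x^2 = -95 at (sqrt(95), -sqrt(95)) and (-sqrt(95), sqrt(95))
Maximum xy = 95 at (sqrt(95), sqrt(95)) and (-sqrt(95), -sqrt(95))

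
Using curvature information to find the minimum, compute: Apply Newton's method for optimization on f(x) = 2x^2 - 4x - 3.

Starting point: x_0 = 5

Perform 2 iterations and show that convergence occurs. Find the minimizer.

f(x) = 2x^2 - 4x - 3, f'(x) = 4x + (-4), f''(x) = 4
Step 1: f'(5) = 16, x_1 = 5 - 16/4 = 1
Step 2: f'(1) = 0, x_2 = 1 (converged)
Newton's method converges in 1 step for quadratics.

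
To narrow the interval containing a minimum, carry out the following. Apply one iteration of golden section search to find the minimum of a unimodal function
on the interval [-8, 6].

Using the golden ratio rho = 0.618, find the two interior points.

Golden section search on [-8, 6].
Golden ratio rho = 0.618 (approx).
Interior points:
  x_1 = -8 + (1-0.618)*14 = -2.6520
  x_2 = -8 + 0.618*14 = 0.6520
Compare f(x_1) and f(x_2) to determine which subinterval to keep.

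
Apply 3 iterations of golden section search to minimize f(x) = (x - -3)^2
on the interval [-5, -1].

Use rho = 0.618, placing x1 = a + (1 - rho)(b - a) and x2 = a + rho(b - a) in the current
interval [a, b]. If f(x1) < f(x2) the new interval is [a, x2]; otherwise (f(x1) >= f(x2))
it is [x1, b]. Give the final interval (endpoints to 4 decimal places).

Golden section search for min of f(x) = (x - -3)^2 on [-5, -1].
Each step: x1 = a + (1 - rho)(b - a), x2 = a + rho(b - a); if f(x1) < f(x2) keep [a, x2], otherwise keep [x1, b].
Step 1: [-5.0000, -1.0000], x1=-3.4720 (f=0.2228), x2=-2.5280 (f=0.2228); f(x1) = f(x2) (tie, not '<') => keep [-3.4720, -1.0000]
Step 2: [-3.4720, -1.0000], x1=-2.5277 (f=0.2231), x2=-1.9443 (f=1.1145); f(x1) < f(x2) => keep [-3.4720, -1.9443]
Step 3: [-3.4720, -1.9443], x1=-2.8884 (f=0.0125), x2=-2.5279 (f=0.2229); f(x1) < f(x2) => keep [-3.4720, -2.5279]
Final interval: [-3.4720, -2.5279]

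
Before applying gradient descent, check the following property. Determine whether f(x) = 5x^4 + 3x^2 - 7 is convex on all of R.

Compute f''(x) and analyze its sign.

f(x) = 5x^4 + 3x^2 - 7
f'(x) = 20x^3 + 6x
f''(x) = 60x^2 + 6
f''(x) = 60x^2 + 6 >= 6 > 0 for all x
Therefore, f is convex on R.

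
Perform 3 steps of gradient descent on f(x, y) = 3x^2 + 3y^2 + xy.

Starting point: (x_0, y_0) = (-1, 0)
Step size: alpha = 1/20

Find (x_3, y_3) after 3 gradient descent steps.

f(x,y) = 3x^2 + 3y^2 + xy
grad_x = 6x + 1y, grad_y = 6y + 1x
Step 1: grad = (-6, -1), (-7/10, 1/20)
Step 2: grad = (-83/20, -2/5), (-197/400, 7/100)
Step 3: grad = (-577/200, -29/400), (-1393/4000, 589/8000)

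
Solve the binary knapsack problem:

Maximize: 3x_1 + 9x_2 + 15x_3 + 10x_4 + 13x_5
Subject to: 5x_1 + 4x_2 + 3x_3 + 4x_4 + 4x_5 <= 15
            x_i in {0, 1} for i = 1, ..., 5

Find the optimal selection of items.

Items: item 1 (v=3, w=5), item 2 (v=9, w=4), item 3 (v=15, w=3), item 4 (v=10, w=4), item 5 (v=13, w=4)
Capacity: 15
Checking all 32 subsets (w = total weight, v = total value):
  {}: w = 0, v = 0
  {1}: w = 5, v = 3
  {2}: w = 4, v = 9
  {3}: w = 3, v = 15
  {4}: w = 4, v = 10
  {5}: w = 4, v = 13
  {1, 2}: w = 9, v = 12
  {1, 3}: w = 8, v = 18
  {1, 4}: w = 9, v = 13
  {1, 5}: w = 9, v = 16
  {2, 3}: w = 7, v = 24
  {2, 4}: w = 8, v = 19
  {2, 5}: w = 8, v = 22
  {3, 4}: w = 7, v = 25
  {3, 5}: w = 7, v = 28
  {4, 5}: w = 8, v = 23
  {1, 2, 3}: w = 12, v = 27
  {1, 2, 4}: w = 13, v = 22
  {1, 2, 5}: w = 13, v = 25
  {1, 3, 4}: w = 12, v = 28
  {1, 3, 5}: w = 12, v = 31
  {1, 4, 5}: w = 13, v = 26
  {2, 3, 4}: w = 11, v = 34
  {2, 3, 5}: w = 11, v = 37
  {2, 4, 5}: w = 12, v = 32
  {3, 4, 5}: w = 11, v = 38
  {1, 2, 3, 4}: w = 16 > 15, infeasible
  {1, 2, 3, 5}: w = 16 > 15, infeasible
  {1, 2, 4, 5}: w = 17 > 15, infeasible
  {1, 3, 4, 5}: w = 16 > 15, infeasible
  {2, 3, 4, 5}: w = 15, v = 47
  {1, 2, 3, 4, 5}: w = 20 > 15, infeasible
Best feasible subset: items [2, 3, 4, 5]
Total weight: 15 <= 15, total value: 47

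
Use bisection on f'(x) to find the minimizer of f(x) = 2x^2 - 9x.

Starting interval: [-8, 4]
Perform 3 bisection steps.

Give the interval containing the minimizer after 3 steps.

Finding critical point of f(x) = 2x^2 - 9x using bisection on f'(x) = 4x + -9.
f'(x) = 0 when x = 9/4.
Starting interval: [-8, 4]
Step 1: mid = -2, f'(mid) = -17, new interval = [-2, 4]
Step 2: mid = 1, f'(mid) = -5, new interval = [1, 4]
Step 3: mid = 5/2, f'(mid) = 1, new interval = [1, 5/2]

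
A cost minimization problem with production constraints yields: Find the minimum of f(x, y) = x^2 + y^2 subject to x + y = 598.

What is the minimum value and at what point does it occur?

Substitute y = 598 - x into f(x,y) = x^2 + y^2:
g(x) = x^2 + (598 - x)^2 = 2x^2 - 1196x + 357604
g'(x) = 4x - 1196 = 0  =>  x = 299
y = 598 - 299 = 299
Minimum value = 299^2 + 299^2 = 178802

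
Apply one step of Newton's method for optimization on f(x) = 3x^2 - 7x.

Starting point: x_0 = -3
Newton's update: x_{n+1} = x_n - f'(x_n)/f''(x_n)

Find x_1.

f(x) = 3x^2 - 7x
f'(x) = 6x + (-7), f''(x) = 6
Newton step: x_1 = x_0 - f'(x_0)/f''(x_0)
f'(-3) = -25
x_1 = -3 - -25/6 = 7/6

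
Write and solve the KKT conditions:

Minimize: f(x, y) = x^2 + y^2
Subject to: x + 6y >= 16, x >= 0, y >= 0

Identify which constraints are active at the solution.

KKT conditions for min x^2 + y^2 s.t. 1x + 6y >= 16, x >= 0, y >= 0:
Stationarity: 2x = mu*1 + mu_x, 2y = mu*6 + mu_y, with mu, mu_x, mu_y >= 0
Complementary slackness: mu*(x + 6y - 16) = 0, mu_x*x = 0, mu_y*y = 0
(0, 0) is infeasible (1*0 + 6*0 < 16), so if mu = 0 stationarity would force x = mu_x/2 >= 0, y = mu_y/2 >= 0 with mu_x*x = mu_y*y = 0, i.e. x = y = 0: contradiction. Hence mu > 0 and x + 6y = 16 is active.
Try x > 0, y > 0 (so mu_x = mu_y = 0): x = 1*mu/2, y = 6*mu/2
Substitute: 1*(1*mu/2) + 6*(6*mu/2) = 16
  mu*37/2 = 16 => mu = 32/37
x* = 16/37 > 0, y* = 96/37 > 0, consistent with mu_x = mu_y = 0.
f is convex and the constraints are linear, so this KKT point is the global minimum.
f* = 256/37
Active constraints: x + 6y >= 16 (holds with equality, mu = 32/37 > 0); x >= 0 and y >= 0 are inactive (mu_x = mu_y = 0).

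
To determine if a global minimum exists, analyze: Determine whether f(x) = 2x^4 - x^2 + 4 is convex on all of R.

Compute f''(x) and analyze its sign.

f(x) = 2x^4 - x^2 + 4
f'(x) = 8x^3 + -2x
f''(x) = 24x^2 + -2
f''(0) = -2 < 0, so not convex near x = 0
Therefore, f is not globally convex on R.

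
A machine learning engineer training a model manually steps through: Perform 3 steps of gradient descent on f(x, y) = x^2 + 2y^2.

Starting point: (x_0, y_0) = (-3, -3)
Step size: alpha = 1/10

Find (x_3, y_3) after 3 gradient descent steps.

f(x,y) = x^2 + 2y^2
grad_x = 2x + 0y, grad_y = 4y + 0x
Step 1: grad = (-6, -12), (-12/5, -9/5)
Step 2: grad = (-24/5, -36/5), (-48/25, -27/25)
Step 3: grad = (-96/25, -108/25), (-192/125, -81/125)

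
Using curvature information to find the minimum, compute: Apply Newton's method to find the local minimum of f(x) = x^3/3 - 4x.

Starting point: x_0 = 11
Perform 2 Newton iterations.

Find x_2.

f(x) = x^3/3 - 4x
f'(x) = x^2 - 4, f''(x) = 2x
Newton update: x_{n+1} = x_n - (x_n^2 - 4)/(2*x_n)
Step 1: x_0 = 11, f'=117, f''=22, x_1 = 125/22
Step 2: x_1 = 125/22, f'=13689/484, f''=125/11, x_2 = 17561/5500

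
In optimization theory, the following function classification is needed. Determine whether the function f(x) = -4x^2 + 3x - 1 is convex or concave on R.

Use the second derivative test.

f(x) = -4x^2 + 3x - 1
f'(x) = -8x + 3
f''(x) = -8
Since f''(x) = -8 < 0 for all x, f is concave on R.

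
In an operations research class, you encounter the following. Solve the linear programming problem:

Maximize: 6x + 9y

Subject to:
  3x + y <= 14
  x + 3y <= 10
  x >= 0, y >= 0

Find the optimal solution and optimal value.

Feasible vertices: (0, 0), (0, 10/3), (4, 2), (14/3, 0)
Objective 6x + 9y at each:
  (0, 0): 0
  (0, 10/3): 30
  (4, 2): 42
  (14/3, 0): 28
Maximum is 42 at (4, 2).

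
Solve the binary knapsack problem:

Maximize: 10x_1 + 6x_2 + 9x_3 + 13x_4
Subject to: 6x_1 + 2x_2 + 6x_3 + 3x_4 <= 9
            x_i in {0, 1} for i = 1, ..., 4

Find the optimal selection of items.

Items: item 1 (v=10, w=6), item 2 (v=6, w=2), item 3 (v=9, w=6), item 4 (v=13, w=3)
Capacity: 9
Checking all 16 subsets (w = total weight, v = total value):
  {}: w = 0, v = 0
  {1}: w = 6, v = 10
  {2}: w = 2, v = 6
  {3}: w = 6, v = 9
  {4}: w = 3, v = 13
  {1, 2}: w = 8, v = 16
  {1, 3}: w = 12 > 9, infeasible
  {1, 4}: w = 9, v = 23
  {2, 3}: w = 8, v = 15
  {2, 4}: w = 5, v = 19
  {3, 4}: w = 9, v = 22
  {1, 2, 3}: w = 14 > 9, infeasible
  {1, 2, 4}: w = 11 > 9, infeasible
  {1, 3, 4}: w = 15 > 9, infeasible
  {2, 3, 4}: w = 11 > 9, infeasible
  {1, 2, 3, 4}: w = 17 > 9, infeasible
Best feasible subset: items [1, 4]
Total weight: 9 <= 9, total value: 23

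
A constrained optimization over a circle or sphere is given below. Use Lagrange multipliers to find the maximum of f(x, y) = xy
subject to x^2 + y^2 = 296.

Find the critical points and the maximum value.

Lagrange conditions: y = 2*lambda*x and x = 2*lambda*y
If x = 0 then y = 0, violating the constraint, so x, y != 0.
Dividing: y/x = x/y => x^2 = y^2 => y = x or y = -x
Constraint: 2x^2 = 296 => x^2 = 148 => x = +/-sqrt(148)
Critical points: (sqrt(148), sqrt(148)), (-sqrt(148), -sqrt(148)), (sqrt(148), -sqrt(148)), (-sqrt(148), sqrt(148))
  y = x:  xy = x^2 = 148  at (sqrt(148), sqrt(148)) and (-sqrt(148), -sqrt(148))
  y = -x: xy = -x^2 = -148 at (sqrt(148), -sqrt(148)) and (-sqrt(148), sqrt(148))
Maximum xy = 148 at (sqrt(148), sqrt(148)) and (-sqrt(148), -sqrt(148))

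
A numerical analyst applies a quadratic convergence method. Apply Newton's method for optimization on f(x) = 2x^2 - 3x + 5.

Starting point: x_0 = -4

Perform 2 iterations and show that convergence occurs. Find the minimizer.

f(x) = 2x^2 - 3x + 5, f'(x) = 4x + (-3), f''(x) = 4
Step 1: f'(-4) = -19, x_1 = -4 - -19/4 = 3/4
Step 2: f'(3/4) = 0, x_2 = 3/4 (converged)
Newton's method converges in 1 step for quadratics.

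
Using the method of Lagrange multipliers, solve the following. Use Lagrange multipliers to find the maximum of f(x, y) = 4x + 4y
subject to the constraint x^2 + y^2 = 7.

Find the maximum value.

Set up Lagrange conditions: grad f = lambda * grad g
  4 = 2*lambda*x
  4 = 2*lambda*y
From these: x/y = 4/4, so x = 4t, y = 4t for some t.
Substitute into constraint: (4t)^2 + (4t)^2 = 7
  t^2 * 32 = 7
  t = sqrt(7/32)
Maximum = 4*x + 4*y = (4^2 + 4^2)*t = 32 * sqrt(7/32) = sqrt(224)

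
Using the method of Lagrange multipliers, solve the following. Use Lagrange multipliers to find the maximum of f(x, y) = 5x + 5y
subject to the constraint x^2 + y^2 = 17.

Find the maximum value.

Set up Lagrange conditions: grad f = lambda * grad g
  5 = 2*lambda*x
  5 = 2*lambda*y
From these: x/y = 5/5, so x = 5t, y = 5t for some t.
Substitute into constraint: (5t)^2 + (5t)^2 = 17
  t^2 * 50 = 17
  t = sqrt(17/50)
Maximum = 5*x + 5*y = (5^2 + 5^2)*t = 50 * sqrt(17/50) = sqrt(850)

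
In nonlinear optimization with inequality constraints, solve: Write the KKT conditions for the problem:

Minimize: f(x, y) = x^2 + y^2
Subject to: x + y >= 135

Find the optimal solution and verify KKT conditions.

KKT conditions for min x^2 + y^2 s.t. x + y >= 135:
Stationarity: 2x = mu, 2y = mu
So x = y = mu/2.
Complementary slackness: mu*(x + y - 135) = 0
Primal feasibility: x + y >= 135; dual feasibility: mu >= 0
If mu = 0 then x = y = 0, but 0 + 0 < 135 is infeasible, so the constraint is active.
Constraint active: x + y = 2*(mu/2) = 135 => mu = 135
x = y = 135/2, f = 18225/2
Verify: stationarity 2*(135/2) = 135 = mu; primal 135/2 + 135/2 = 135 >= 135; dual mu = 135 >= 0; complementary slackness 135*(135 - 135) = 0. All KKT conditions hold.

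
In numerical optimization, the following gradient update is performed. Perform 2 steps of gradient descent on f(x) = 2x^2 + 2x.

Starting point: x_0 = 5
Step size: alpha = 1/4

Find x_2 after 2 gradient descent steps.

f(x) = 2x^2 + 2x, f'(x) = 4x + (2)
Step 1: f'(5) = 22, x_1 = 5 - 1/4 * 22 = -1/2
Step 2: f'(-1/2) = 0, x_2 = -1/2 - 1/4 * 0 = -1/2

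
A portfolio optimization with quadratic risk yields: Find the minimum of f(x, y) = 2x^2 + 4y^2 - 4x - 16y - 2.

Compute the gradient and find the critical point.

f(x,y) = 2x^2 + 4y^2 - 4x - 16y - 2
df/dx = 4x + (-4) = 0  =>  x = 1
df/dy = 8y + (-16) = 0  =>  y = 2
f(1, 2) = 2*(1)^2 + 4*(2)^2 + -4*(1) + -16*(2) + -2 = -20
Hessian is diagonal with entries 4, 8 > 0, so this is a minimum.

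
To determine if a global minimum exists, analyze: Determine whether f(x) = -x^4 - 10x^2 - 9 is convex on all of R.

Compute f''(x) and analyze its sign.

f(x) = -x^4 - 10x^2 - 9
f'(x) = -4x^3 + -20x
f''(x) = -12x^2 + -20
f''(x) = -12x^2 + -20 <= -20 < 0 for all x
Therefore, f is concave on R.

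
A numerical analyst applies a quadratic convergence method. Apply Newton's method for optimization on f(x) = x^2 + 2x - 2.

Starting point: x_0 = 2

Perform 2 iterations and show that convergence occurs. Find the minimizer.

f(x) = x^2 + 2x - 2, f'(x) = 2x + (2), f''(x) = 2
Step 1: f'(2) = 6, x_1 = 2 - 6/2 = -1
Step 2: f'(-1) = 0, x_2 = -1 (converged)
Newton's method converges in 1 step for quadratics.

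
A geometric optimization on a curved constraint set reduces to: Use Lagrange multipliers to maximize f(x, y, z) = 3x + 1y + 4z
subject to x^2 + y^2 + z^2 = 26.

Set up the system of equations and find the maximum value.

Lagrange conditions: 3 = 2*lambda*x, 1 = 2*lambda*y, 4 = 2*lambda*z
So x:3 = y:1 = z:4, i.e. x = 3t, y = 1t, z = 4t
Constraint: t^2*(3^2 + 1^2 + 4^2) = 26
  t^2 * 26 = 26  =>  t = sqrt(1)
Maximum = 3*3t + 1*1t + 4*4t = 26*sqrt(1) = 26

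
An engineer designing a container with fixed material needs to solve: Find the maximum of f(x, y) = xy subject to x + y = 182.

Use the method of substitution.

Substitute y = 182 - x into f(x,y) = xy:
g(x) = x(182 - x) = 182x - x^2
g'(x) = 182 - 2x = 0  =>  x = 91
y = 182 - 91 = 91
Maximum value = 91 * 91 = 8281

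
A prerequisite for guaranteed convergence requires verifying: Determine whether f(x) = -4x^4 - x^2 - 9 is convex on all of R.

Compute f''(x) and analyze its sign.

f(x) = -4x^4 - x^2 - 9
f'(x) = -16x^3 + -2x
f''(x) = -48x^2 + -2
f''(x) = -48x^2 + -2 <= -2 < 0 for all x
Therefore, f is concave on R.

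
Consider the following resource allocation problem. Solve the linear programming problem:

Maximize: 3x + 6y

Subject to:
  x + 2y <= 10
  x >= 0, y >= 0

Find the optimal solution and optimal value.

The feasible region has vertices at [(0, 0), (10, 0), (0, 5)].
Checking objective 3x + 6y at each vertex:
  (0, 0): 3*0 + 6*0 = 0
  (10, 0): 3*10 + 6*0 = 30
  (0, 5): 3*0 + 6*5 = 30
Maximum is 30 at (10, 0).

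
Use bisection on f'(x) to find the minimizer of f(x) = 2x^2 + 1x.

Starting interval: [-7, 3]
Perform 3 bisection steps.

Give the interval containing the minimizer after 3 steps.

Finding critical point of f(x) = 2x^2 + 1x using bisection on f'(x) = 4x + 1.
f'(x) = 0 when x = -1/4.
Starting interval: [-7, 3]
Step 1: mid = -2, f'(mid) = -7, new interval = [-2, 3]
Step 2: mid = 1/2, f'(mid) = 3, new interval = [-2, 1/2]
Step 3: mid = -3/4, f'(mid) = -2, new interval = [-3/4, 1/2]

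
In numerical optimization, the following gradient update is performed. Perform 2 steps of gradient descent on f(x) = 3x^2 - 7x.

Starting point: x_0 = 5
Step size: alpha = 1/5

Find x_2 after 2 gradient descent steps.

f(x) = 3x^2 - 7x, f'(x) = 6x + (-7)
Step 1: f'(5) = 23, x_1 = 5 - 1/5 * 23 = 2/5
Step 2: f'(2/5) = -23/5, x_2 = 2/5 - 1/5 * -23/5 = 33/25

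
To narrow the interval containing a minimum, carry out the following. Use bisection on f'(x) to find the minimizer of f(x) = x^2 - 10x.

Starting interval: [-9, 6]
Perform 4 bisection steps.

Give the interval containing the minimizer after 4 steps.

Finding critical point of f(x) = x^2 - 10x using bisection on f'(x) = 2x + -10.
f'(x) = 0 when x = 5.
Starting interval: [-9, 6]
Step 1: mid = -3/2, f'(mid) = -13, new interval = [-3/2, 6]
Step 2: mid = 9/4, f'(mid) = -11/2, new interval = [9/4, 6]
Step 3: mid = 33/8, f'(mid) = -7/4, new interval = [33/8, 6]
Step 4: mid = 81/16, f'(mid) = 1/8, new interval = [33/8, 81/16]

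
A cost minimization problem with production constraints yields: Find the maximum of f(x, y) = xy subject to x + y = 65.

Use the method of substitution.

Substitute y = 65 - x into f(x,y) = xy:
g(x) = x(65 - x) = 65x - x^2
g'(x) = 65 - 2x = 0  =>  x = 65/2
y = 65 - 65/2 = 65/2
Maximum value = (65/2) * (65/2) = 4225/4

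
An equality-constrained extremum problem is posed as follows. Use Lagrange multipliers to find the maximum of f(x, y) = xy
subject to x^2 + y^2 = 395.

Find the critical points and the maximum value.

Lagrange conditions: y = 2*lambda*x and x = 2*lambda*y
If x = 0 then y = 0, violating the constraint, so x, y != 0.
Dividing: y/x = x/y => x^2 = y^2 => y = x or y = -x
Constraint: 2x^2 = 395 => x^2 = 395/2 => x = +/-sqrt(395/2)
Critical points: (sqrt(395/2), sqrt(395/2)), (-sqrt(395/2), -sqrt(395/2)), (sqrt(395/2), -sqrt(395/2)), (-sqrt(395/2), sqrt(395/2))
  y = x:  xy = x^2 = 395/2  at (sqrt(395/2), sqrt(395/2)) and (-sqrt(395/2), -sqrt(395/2))
  y = -x: xy = -x^2 = -395/2 at (sqrt(395/2), -sqrt(395/2)) and (-sqrt(395/2), sqrt(395/2))
Maximum xy = 395/2 at (sqrt(395/2), sqrt(395/2)) and (-sqrt(395/2), -sqrt(395/2))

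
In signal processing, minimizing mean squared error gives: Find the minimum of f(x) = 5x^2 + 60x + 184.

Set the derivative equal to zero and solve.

f(x) = 5x^2 + 60x + 184
f'(x) = 10x + (60) = 0
x = -60/10 = -6
f(-6) = 4
Since f''(x) = 10 > 0, this is a minimum.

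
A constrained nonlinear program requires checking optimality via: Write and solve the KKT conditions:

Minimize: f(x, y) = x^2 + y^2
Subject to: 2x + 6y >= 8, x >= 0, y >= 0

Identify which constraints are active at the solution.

KKT conditions for min x^2 + y^2 s.t. 2x + 6y >= 8, x >= 0, y >= 0:
Stationarity: 2x = mu*2 + mu_x, 2y = mu*6 + mu_y, with mu, mu_x, mu_y >= 0
Complementary slackness: mu*(2x + 6y - 8) = 0, mu_x*x = 0, mu_y*y = 0
(0, 0) is infeasible (2*0 + 6*0 < 8), so if mu = 0 stationarity would force x = mu_x/2 >= 0, y = mu_y/2 >= 0 with mu_x*x = mu_y*y = 0, i.e. x = y = 0: contradiction. Hence mu > 0 and 2x + 6y = 8 is active.
Try x > 0, y > 0 (so mu_x = mu_y = 0): x = 2*mu/2, y = 6*mu/2
Substitute: 2*(2*mu/2) + 6*(6*mu/2) = 8
  mu*40/2 = 8 => mu = 2/5
x* = 2/5 > 0, y* = 6/5 > 0, consistent with mu_x = mu_y = 0.
f is convex and the constraints are linear, so this KKT point is the global minimum.
f* = 8/5
Active constraints: 2x + 6y >= 8 (holds with equality, mu = 2/5 > 0); x >= 0 and y >= 0 are inactive (mu_x = mu_y = 0).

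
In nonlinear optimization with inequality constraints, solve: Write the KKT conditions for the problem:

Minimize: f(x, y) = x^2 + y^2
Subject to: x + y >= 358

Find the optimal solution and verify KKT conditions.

KKT conditions for min x^2 + y^2 s.t. x + y >= 358:
Stationarity: 2x = mu, 2y = mu
So x = y = mu/2.
Complementary slackness: mu*(x + y - 358) = 0
Primal feasibility: x + y >= 358; dual feasibility: mu >= 0
If mu = 0 then x = y = 0, but 0 + 0 < 358 is infeasible, so the constraint is active.
Constraint active: x + y = 2*(mu/2) = 358 => mu = 358
x = y = 179, f = 64082
Verify: stationarity 2*179 = 358 = mu; primal 179 + 179 = 358 >= 358; dual mu = 358 >= 0; complementary slackness 358*(358 - 358) = 0. All KKT conditions hold.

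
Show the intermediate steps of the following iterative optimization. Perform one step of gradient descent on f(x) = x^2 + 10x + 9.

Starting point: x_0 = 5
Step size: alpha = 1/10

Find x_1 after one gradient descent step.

f(x) = x^2 + 10x + 9
f'(x) = 2x + 10
f'(5) = 2*5 + (10) = 20
x_1 = x_0 - alpha * f'(x_0) = 5 - 1/10 * 20 = 3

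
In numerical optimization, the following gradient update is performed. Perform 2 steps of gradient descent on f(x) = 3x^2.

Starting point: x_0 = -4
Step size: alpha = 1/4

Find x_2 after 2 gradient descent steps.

f(x) = 3x^2, f'(x) = 6x + (0)
Step 1: f'(-4) = -24, x_1 = -4 - 1/4 * -24 = 2
Step 2: f'(2) = 12, x_2 = 2 - 1/4 * 12 = -1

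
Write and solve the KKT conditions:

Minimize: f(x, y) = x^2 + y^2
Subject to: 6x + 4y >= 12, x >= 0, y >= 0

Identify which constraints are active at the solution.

KKT conditions for min x^2 + y^2 s.t. 6x + 4y >= 12, x >= 0, y >= 0:
Stationarity: 2x = mu*6 + mu_x, 2y = mu*4 + mu_y, with mu, mu_x, mu_y >= 0
Complementary slackness: mu*(6x + 4y - 12) = 0, mu_x*x = 0, mu_y*y = 0
(0, 0) is infeasible (6*0 + 4*0 < 12), so if mu = 0 stationarity would force x = mu_x/2 >= 0, y = mu_y/2 >= 0 with mu_x*x = mu_y*y = 0, i.e. x = y = 0: contradiction. Hence mu > 0 and 6x + 4y = 12 is active.
Try x > 0, y > 0 (so mu_x = mu_y = 0): x = 6*mu/2, y = 4*mu/2
Substitute: 6*(6*mu/2) + 4*(4*mu/2) = 12
  mu*52/2 = 12 => mu = 6/13
x* = 18/13 > 0, y* = 12/13 > 0, consistent with mu_x = mu_y = 0.
f is convex and the constraints are linear, so this KKT point is the global minimum.
f* = 36/13
Active constraints: 6x + 4y >= 12 (holds with equality, mu = 6/13 > 0); x >= 0 and y >= 0 are inactive (mu_x = mu_y = 0).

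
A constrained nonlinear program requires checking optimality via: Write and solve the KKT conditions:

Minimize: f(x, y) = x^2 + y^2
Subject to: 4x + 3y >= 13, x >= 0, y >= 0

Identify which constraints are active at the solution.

KKT conditions for min x^2 + y^2 s.t. 4x + 3y >= 13, x >= 0, y >= 0:
Stationarity: 2x = mu*4 + mu_x, 2y = mu*3 + mu_y, with mu, mu_x, mu_y >= 0
Complementary slackness: mu*(4x + 3y - 13) = 0, mu_x*x = 0, mu_y*y = 0
(0, 0) is infeasible (4*0 + 3*0 < 13), so if mu = 0 stationarity would force x = mu_x/2 >= 0, y = mu_y/2 >= 0 with mu_x*x = mu_y*y = 0, i.e. x = y = 0: contradiction. Hence mu > 0 and 4x + 3y = 13 is active.
Try x > 0, y > 0 (so mu_x = mu_y = 0): x = 4*mu/2, y = 3*mu/2
Substitute: 4*(4*mu/2) + 3*(3*mu/2) = 13
  mu*25/2 = 13 => mu = 26/25
x* = 52/25 > 0, y* = 39/25 > 0, consistent with mu_x = mu_y = 0.
f is convex and the constraints are linear, so this KKT point is the global minimum.
f* = 169/25
Active constraints: 4x + 3y >= 13 (holds with equality, mu = 26/25 > 0); x >= 0 and y >= 0 are inactive (mu_x = mu_y = 0).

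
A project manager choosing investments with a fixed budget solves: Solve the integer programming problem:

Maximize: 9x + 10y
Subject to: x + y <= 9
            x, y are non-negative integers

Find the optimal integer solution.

Objective: 9x + 10y, constraint: x + y <= 9
Coefficient of y is 10 > coefficient of x is 9, so allocate the entire budget to y.
Optimal: x = 0, y = 9, value = 90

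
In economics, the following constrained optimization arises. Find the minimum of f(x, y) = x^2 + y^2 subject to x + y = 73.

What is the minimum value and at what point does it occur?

Substitute y = 73 - x into f(x,y) = x^2 + y^2:
g(x) = x^2 + (73 - x)^2 = 2x^2 - 146x + 5329
g'(x) = 4x - 146 = 0  =>  x = 73/2
y = 73 - 73/2 = 73/2
Minimum value = (73/2)^2 + (73/2)^2 = 5329/2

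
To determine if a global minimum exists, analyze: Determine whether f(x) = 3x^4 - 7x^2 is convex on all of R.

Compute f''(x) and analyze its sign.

f(x) = 3x^4 - 7x^2
f'(x) = 12x^3 + -14x
f''(x) = 36x^2 + -14
f''(0) = -14 < 0, so not convex near x = 0
Therefore, f is not globally convex on R.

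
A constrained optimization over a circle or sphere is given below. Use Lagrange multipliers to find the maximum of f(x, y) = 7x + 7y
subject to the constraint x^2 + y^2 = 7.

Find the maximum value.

Set up Lagrange conditions: grad f = lambda * grad g
  7 = 2*lambda*x
  7 = 2*lambda*y
From these: x/y = 7/7, so x = 7t, y = 7t for some t.
Substitute into constraint: (7t)^2 + (7t)^2 = 7
  t^2 * 98 = 7
  t = sqrt(7/98)
Maximum = 7*x + 7*y = (7^2 + 7^2)*t = 98 * sqrt(7/98) = sqrt(686)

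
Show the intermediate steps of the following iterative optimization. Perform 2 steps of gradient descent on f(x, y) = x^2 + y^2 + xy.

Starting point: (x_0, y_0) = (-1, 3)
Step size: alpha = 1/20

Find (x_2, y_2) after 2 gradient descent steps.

f(x,y) = x^2 + y^2 + xy
grad_x = 2x + 1y, grad_y = 2y + 1x
Step 1: grad = (1, 5), (-21/20, 11/4)
Step 2: grad = (13/20, 89/20), (-433/400, 1011/400)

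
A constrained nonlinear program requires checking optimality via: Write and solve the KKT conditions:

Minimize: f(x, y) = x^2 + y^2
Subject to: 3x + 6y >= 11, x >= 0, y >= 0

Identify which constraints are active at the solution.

KKT conditions for min x^2 + y^2 s.t. 3x + 6y >= 11, x >= 0, y >= 0:
Stationarity: 2x = mu*3 + mu_x, 2y = mu*6 + mu_y, with mu, mu_x, mu_y >= 0
Complementary slackness: mu*(3x + 6y - 11) = 0, mu_x*x = 0, mu_y*y = 0
(0, 0) is infeasible (3*0 + 6*0 < 11), so if mu = 0 stationarity would force x = mu_x/2 >= 0, y = mu_y/2 >= 0 with mu_x*x = mu_y*y = 0, i.e. x = y = 0: contradiction. Hence mu > 0 and 3x + 6y = 11 is active.
Try x > 0, y > 0 (so mu_x = mu_y = 0): x = 3*mu/2, y = 6*mu/2
Substitute: 3*(3*mu/2) + 6*(6*mu/2) = 11
  mu*45/2 = 11 => mu = 22/45
x* = 11/15 > 0, y* = 22/15 > 0, consistent with mu_x = mu_y = 0.
f is convex and the constraints are linear, so this KKT point is the global minimum.
f* = 121/45
Active constraints: 3x + 6y >= 11 (holds with equality, mu = 22/45 > 0); x >= 0 and y >= 0 are inactive (mu_x = mu_y = 0).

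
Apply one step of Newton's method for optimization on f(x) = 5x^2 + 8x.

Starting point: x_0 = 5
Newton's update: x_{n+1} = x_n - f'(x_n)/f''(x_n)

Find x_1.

f(x) = 5x^2 + 8x
f'(x) = 10x + (8), f''(x) = 10
Newton step: x_1 = x_0 - f'(x_0)/f''(x_0)
f'(5) = 58
x_1 = 5 - 58/10 = -4/5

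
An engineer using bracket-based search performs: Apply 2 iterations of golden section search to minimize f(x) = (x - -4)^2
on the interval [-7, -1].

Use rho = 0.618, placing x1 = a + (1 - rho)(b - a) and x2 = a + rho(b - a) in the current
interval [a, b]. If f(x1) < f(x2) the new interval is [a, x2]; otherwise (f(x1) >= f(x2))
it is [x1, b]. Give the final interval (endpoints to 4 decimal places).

Golden section search for min of f(x) = (x - -4)^2 on [-7, -1].
Each step: x1 = a + (1 - rho)(b - a), x2 = a + rho(b - a); if f(x1) < f(x2) keep [a, x2], otherwise keep [x1, b].
Step 1: [-7.0000, -1.0000], x1=-4.7080 (f=0.5013), x2=-3.2920 (f=0.5013); f(x1) = f(x2) (tie, not '<') => keep [-4.7080, -1.0000]
Step 2: [-4.7080, -1.0000], x1=-3.2915 (f=0.5019), x2=-2.4165 (f=2.5076); f(x1) < f(x2) => keep [-4.7080, -2.4165]
Final interval: [-4.7080, -2.4165]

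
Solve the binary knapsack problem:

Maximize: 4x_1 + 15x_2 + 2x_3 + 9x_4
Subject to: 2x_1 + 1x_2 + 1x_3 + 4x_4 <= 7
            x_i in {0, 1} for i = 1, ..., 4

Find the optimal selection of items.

Items: item 1 (v=4, w=2), item 2 (v=15, w=1), item 3 (v=2, w=1), item 4 (v=9, w=4)
Capacity: 7
Checking all 16 subsets (w = total weight, v = total value):
  {}: w = 0, v = 0
  {1}: w = 2, v = 4
  {2}: w = 1, v = 15
  {3}: w = 1, v = 2
  {4}: w = 4, v = 9
  {1, 2}: w = 3, v = 19
  {1, 3}: w = 3, v = 6
  {1, 4}: w = 6, v = 13
  {2, 3}: w = 2, v = 17
  {2, 4}: w = 5, v = 24
  {3, 4}: w = 5, v = 11
  {1, 2, 3}: w = 4, v = 21
  {1, 2, 4}: w = 7, v = 28
  {1, 3, 4}: w = 7, v = 15
  {2, 3, 4}: w = 6, v = 26
  {1, 2, 3, 4}: w = 8 > 7, infeasible
Best feasible subset: items [1, 2, 4]
Total weight: 7 <= 7, total value: 28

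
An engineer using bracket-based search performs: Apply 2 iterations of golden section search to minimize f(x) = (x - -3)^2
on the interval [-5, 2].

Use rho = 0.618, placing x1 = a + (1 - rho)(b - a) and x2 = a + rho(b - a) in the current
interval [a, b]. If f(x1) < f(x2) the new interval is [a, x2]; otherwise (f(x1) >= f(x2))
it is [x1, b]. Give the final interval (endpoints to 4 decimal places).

Golden section search for min of f(x) = (x - -3)^2 on [-5, 2].
Each step: x1 = a + (1 - rho)(b - a), x2 = a + rho(b - a); if f(x1) < f(x2) keep [a, x2], otherwise keep [x1, b].
Step 1: [-5.0000, 2.0000], x1=-2.3260 (f=0.4543), x2=-0.6740 (f=5.4103); f(x1) < f(x2) => keep [-5.0000, -0.6740]
Step 2: [-5.0000, -0.6740], x1=-3.3475 (f=0.1207), x2=-2.3265 (f=0.4536); f(x1) < f(x2) => keep [-5.0000, -2.3265]
Final interval: [-5.0000, -2.3265]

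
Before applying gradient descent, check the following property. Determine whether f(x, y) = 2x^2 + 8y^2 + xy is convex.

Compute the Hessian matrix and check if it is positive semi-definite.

f(x,y) = 2x^2 + 8y^2 + xy
Hessian H = [[4, 1], [1, 16]]
trace(H) = 20, det(H) = 63
Eigenvalues: (20 +/- sqrt(148)) / 2 = 16.08, 3.917
Since both eigenvalues > 0, f is convex.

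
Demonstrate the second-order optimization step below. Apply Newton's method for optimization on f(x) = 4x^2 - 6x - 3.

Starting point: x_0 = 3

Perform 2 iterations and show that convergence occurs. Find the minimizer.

f(x) = 4x^2 - 6x - 3, f'(x) = 8x + (-6), f''(x) = 8
Step 1: f'(3) = 18, x_1 = 3 - 18/8 = 3/4
Step 2: f'(3/4) = 0, x_2 = 3/4 (converged)
Newton's method converges in 1 step for quadratics.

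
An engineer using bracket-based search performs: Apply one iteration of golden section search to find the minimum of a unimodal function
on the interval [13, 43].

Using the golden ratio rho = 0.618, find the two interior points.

Golden section search on [13, 43].
Golden ratio rho = 0.618 (approx).
Interior points:
  x_1 = 13 + (1-0.618)*30 = 24.4600
  x_2 = 13 + 0.618*30 = 31.5400
Compare f(x_1) and f(x_2) to determine which subinterval to keep.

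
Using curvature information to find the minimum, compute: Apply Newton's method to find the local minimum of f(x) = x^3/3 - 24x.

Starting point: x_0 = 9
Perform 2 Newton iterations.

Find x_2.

f(x) = x^3/3 - 24x
f'(x) = x^2 - 24, f''(x) = 2x
Newton update: x_{n+1} = x_n - (x_n^2 - 24)/(2*x_n)
Step 1: x_0 = 9, f'=57, f''=18, x_1 = 35/6
Step 2: x_1 = 35/6, f'=361/36, f''=35/3, x_2 = 2089/420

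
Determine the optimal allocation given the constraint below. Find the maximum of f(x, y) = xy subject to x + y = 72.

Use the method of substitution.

Substitute y = 72 - x into f(x,y) = xy:
g(x) = x(72 - x) = 72x - x^2
g'(x) = 72 - 2x = 0  =>  x = 36
y = 72 - 36 = 36
Maximum value = 36 * 36 = 1296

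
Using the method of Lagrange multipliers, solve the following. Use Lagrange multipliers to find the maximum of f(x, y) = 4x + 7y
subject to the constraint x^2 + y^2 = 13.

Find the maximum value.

Set up Lagrange conditions: grad f = lambda * grad g
  4 = 2*lambda*x
  7 = 2*lambda*y
From these: x/y = 4/7, so x = 4t, y = 7t for some t.
Substitute into constraint: (4t)^2 + (7t)^2 = 13
  t^2 * 65 = 13
  t = sqrt(13/65)
Maximum = 4*x + 7*y = (4^2 + 7^2)*t = 65 * sqrt(13/65) = sqrt(845)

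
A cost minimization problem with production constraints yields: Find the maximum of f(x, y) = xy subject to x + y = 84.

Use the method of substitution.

Substitute y = 84 - x into f(x,y) = xy:
g(x) = x(84 - x) = 84x - x^2
g'(x) = 84 - 2x = 0  =>  x = 42
y = 84 - 42 = 42
Maximum value = 42 * 42 = 1764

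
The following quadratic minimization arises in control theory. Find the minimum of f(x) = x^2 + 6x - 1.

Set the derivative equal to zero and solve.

f(x) = x^2 + 6x - 1
f'(x) = 2x + (6) = 0
x = -6/2 = -3
f(-3) = -10
Since f''(x) = 2 > 0, this is a minimum.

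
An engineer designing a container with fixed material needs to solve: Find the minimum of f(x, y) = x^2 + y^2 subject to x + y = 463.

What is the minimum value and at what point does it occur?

Substitute y = 463 - x into f(x,y) = x^2 + y^2:
g(x) = x^2 + (463 - x)^2 = 2x^2 - 926x + 214369
g'(x) = 4x - 926 = 0  =>  x = 463/2
y = 463 - 463/2 = 463/2
Minimum value = (463/2)^2 + (463/2)^2 = 214369/2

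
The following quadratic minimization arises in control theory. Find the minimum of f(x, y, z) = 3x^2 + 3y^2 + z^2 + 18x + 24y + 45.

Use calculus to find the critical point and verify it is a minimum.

f(x,y,z) = 3x^2 + 3y^2 + z^2 + 18x + 24y + 45
df/dx = 6x + (18) = 0 => x = -3
df/dy = 6y + (24) = 0 => y = -4
df/dz = 2z + (0) = 0 => z = 0
f(-3,-4,0) = 3*(-3)^2 + 3*(-4)^2 + 1*(0)^2 + 18*(-3) + 24*(-4) + 45 = -30
Hessian is diagonal with entries 6, 6, 2 > 0, confirmed minimum.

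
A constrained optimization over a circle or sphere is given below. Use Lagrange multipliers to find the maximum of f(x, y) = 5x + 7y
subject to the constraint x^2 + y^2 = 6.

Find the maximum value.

Set up Lagrange conditions: grad f = lambda * grad g
  5 = 2*lambda*x
  7 = 2*lambda*y
From these: x/y = 5/7, so x = 5t, y = 7t for some t.
Substitute into constraint: (5t)^2 + (7t)^2 = 6
  t^2 * 74 = 6
  t = sqrt(6/74)
Maximum = 5*x + 7*y = (5^2 + 7^2)*t = 74 * sqrt(6/74) = sqrt(444)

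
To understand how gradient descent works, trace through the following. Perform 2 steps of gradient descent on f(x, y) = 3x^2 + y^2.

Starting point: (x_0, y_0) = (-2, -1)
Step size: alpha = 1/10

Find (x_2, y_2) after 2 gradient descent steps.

f(x,y) = 3x^2 + y^2
grad_x = 6x + 0y, grad_y = 2y + 0x
Step 1: grad = (-12, -2), (-4/5, -4/5)
Step 2: grad = (-24/5, -8/5), (-8/25, -16/25)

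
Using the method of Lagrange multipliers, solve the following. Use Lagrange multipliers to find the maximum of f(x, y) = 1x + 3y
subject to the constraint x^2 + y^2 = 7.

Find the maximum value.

Set up Lagrange conditions: grad f = lambda * grad g
  1 = 2*lambda*x
  3 = 2*lambda*y
From these: x/y = 1/3, so x = 1t, y = 3t for some t.
Substitute into constraint: (1t)^2 + (3t)^2 = 7
  t^2 * 10 = 7
  t = sqrt(7/10)
Maximum = 1*x + 3*y = (1^2 + 3^2)*t = 10 * sqrt(7/10) = sqrt(70)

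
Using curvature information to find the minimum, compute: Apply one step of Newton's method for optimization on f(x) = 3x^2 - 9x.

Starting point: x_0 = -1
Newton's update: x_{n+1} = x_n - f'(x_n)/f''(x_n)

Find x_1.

f(x) = 3x^2 - 9x
f'(x) = 6x + (-9), f''(x) = 6
Newton step: x_1 = x_0 - f'(x_0)/f''(x_0)
f'(-1) = -15
x_1 = -1 - -15/6 = 3/2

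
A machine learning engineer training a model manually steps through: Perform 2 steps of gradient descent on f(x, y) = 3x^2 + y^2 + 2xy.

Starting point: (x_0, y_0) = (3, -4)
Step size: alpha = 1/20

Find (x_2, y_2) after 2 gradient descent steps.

f(x,y) = 3x^2 + y^2 + 2xy
grad_x = 6x + 2y, grad_y = 2y + 2x
Step 1: grad = (10, -2), (5/2, -39/10)
Step 2: grad = (36/5, -14/5), (107/50, -94/25)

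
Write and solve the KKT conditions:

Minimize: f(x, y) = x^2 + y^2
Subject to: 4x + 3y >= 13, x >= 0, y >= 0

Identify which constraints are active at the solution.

KKT conditions for min x^2 + y^2 s.t. 4x + 3y >= 13, x >= 0, y >= 0:
Stationarity: 2x = mu*4 + mu_x, 2y = mu*3 + mu_y, with mu, mu_x, mu_y >= 0
Complementary slackness: mu*(4x + 3y - 13) = 0, mu_x*x = 0, mu_y*y = 0
(0, 0) is infeasible (4*0 + 3*0 < 13), so if mu = 0 stationarity would force x = mu_x/2 >= 0, y = mu_y/2 >= 0 with mu_x*x = mu_y*y = 0, i.e. x = y = 0: contradiction. Hence mu > 0 and 4x + 3y = 13 is active.
Try x > 0, y > 0 (so mu_x = mu_y = 0): x = 4*mu/2, y = 3*mu/2
Substitute: 4*(4*mu/2) + 3*(3*mu/2) = 13
  mu*25/2 = 13 => mu = 26/25
x* = 52/25 > 0, y* = 39/25 > 0, consistent with mu_x = mu_y = 0.
f is convex and the constraints are linear, so this KKT point is the global minimum.
f* = 169/25
Active constraints: 4x + 3y >= 13 (holds with equality, mu = 26/25 > 0); x >= 0 and y >= 0 are inactive (mu_x = mu_y = 0).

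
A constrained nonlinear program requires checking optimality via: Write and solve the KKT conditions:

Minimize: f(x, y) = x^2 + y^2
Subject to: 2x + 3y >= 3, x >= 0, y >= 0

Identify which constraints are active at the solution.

KKT conditions for min x^2 + y^2 s.t. 2x + 3y >= 3, x >= 0, y >= 0:
Stationarity: 2x = mu*2 + mu_x, 2y = mu*3 + mu_y, with mu, mu_x, mu_y >= 0
Complementary slackness: mu*(2x + 3y - 3) = 0, mu_x*x = 0, mu_y*y = 0
(0, 0) is infeasible (2*0 + 3*0 < 3), so if mu = 0 stationarity would force x = mu_x/2 >= 0, y = mu_y/2 >= 0 with mu_x*x = mu_y*y = 0, i.e. x = y = 0: contradiction. Hence mu > 0 and 2x + 3y = 3 is active.
Try x > 0, y > 0 (so mu_x = mu_y = 0): x = 2*mu/2, y = 3*mu/2
Substitute: 2*(2*mu/2) + 3*(3*mu/2) = 3
  mu*13/2 = 3 => mu = 6/13
x* = 6/13 > 0, y* = 9/13 > 0, consistent with mu_x = mu_y = 0.
f is convex and the constraints are linear, so this KKT point is the global minimum.
f* = 9/13
Active constraints: 2x + 3y >= 3 (holds with equality, mu = 6/13 > 0); x >= 0 and y >= 0 are inactive (mu_x = mu_y = 0).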